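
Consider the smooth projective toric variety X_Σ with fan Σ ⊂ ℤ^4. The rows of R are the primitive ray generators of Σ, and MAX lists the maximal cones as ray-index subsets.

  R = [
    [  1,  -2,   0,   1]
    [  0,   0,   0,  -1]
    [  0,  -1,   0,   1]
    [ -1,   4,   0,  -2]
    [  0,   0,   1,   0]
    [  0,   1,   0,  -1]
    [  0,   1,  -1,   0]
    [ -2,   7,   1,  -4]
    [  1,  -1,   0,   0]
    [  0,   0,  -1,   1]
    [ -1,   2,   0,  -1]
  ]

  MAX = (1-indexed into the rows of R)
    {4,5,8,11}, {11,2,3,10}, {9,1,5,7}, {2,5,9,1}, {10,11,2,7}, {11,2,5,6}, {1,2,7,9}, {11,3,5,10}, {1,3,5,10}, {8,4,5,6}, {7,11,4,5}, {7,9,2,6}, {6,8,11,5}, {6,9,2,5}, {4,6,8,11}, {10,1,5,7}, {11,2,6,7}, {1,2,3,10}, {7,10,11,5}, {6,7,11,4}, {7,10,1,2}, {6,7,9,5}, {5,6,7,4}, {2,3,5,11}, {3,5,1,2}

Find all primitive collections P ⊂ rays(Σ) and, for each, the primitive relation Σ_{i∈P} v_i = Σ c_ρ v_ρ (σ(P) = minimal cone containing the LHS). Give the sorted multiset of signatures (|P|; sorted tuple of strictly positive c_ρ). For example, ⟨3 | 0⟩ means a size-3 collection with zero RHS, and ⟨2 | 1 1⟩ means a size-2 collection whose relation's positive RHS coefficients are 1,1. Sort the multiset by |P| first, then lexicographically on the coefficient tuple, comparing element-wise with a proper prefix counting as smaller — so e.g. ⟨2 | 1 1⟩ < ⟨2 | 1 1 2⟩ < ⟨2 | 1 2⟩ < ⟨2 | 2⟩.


23 collections generate NE(X_Σ); each relation:

  {1,11}:  v_{1} + v_{11} = 0  so sig = ⟨2 | 0⟩
  {3,6}:  v_{3} + v_{6} = 0  so sig = ⟨2 | 0⟩
  {1,6}:  v_{1} + v_{6} = v_{9}  so sig = ⟨2 | 1⟩
  {3,7}:  v_{3} + v_{7} = v_{10}  so sig = ⟨2 | 1⟩
  {3,9}:  v_{3} + v_{9} = v_{1}  so sig = ⟨2 | 1⟩
  {6,10}:  v_{6} + v_{10} = v_{7}  so sig = ⟨2 | 1⟩
  {9,11}:  v_{9} + v_{11} = v_{6}  so sig = ⟨2 | 1⟩
  {9,10}:  v_{9} + v_{10} = v_{1} + v_{7}  so sig = ⟨2 | 1 1⟩
  {1,4}:  v_{1} + v_{4} = v_{5} + v_{6} + v_{7}  so sig = ⟨2 | 1 1 1⟩
  {1,8}:  v_{1} + v_{8} = v_{4} + v_{5} + v_{6}  so sig = ⟨2 | 1 1 1⟩
  {3,4}:  v_{3} + v_{4} = v_{5} + v_{7} + v_{11}  so sig = ⟨2 | 1 1 1⟩
  {3,8}:  v_{3} + v_{8} = v_{4} + v_{5} + v_{11}  so sig = ⟨2 | 1 1 1⟩
  {8,10}:  v_{8} + v_{10} = v_{4} + v_{5} + v_{7} + v_{11}  so sig = ⟨2 | 1 1 1 1⟩
  {4,9}:  v_{4} + v_{9} = v_{5} + 2·v_{6} + v_{7}  so sig = ⟨2 | 1 1 2⟩
  {4,10}:  v_{4} + v_{10} = v_{5} + 2·v_{7} + v_{11}  so sig = ⟨2 | 1 1 2⟩
  {8,9}:  v_{8} + v_{9} = v_{4} + v_{5} + 2·v_{6}  so sig = ⟨2 | 1 1 2⟩
  {2,4}:  v_{2} + v_{4} = 2·v_{6} + v_{11}  so sig = ⟨2 | 1 2⟩
  {2,8}:  v_{2} + v_{8} = v_{5} + 3·v_{6} + 2·v_{11}  so sig = ⟨2 | 1 2 3⟩
  {7,8}:  v_{7} + v_{8} = 2·v_{4}  so sig = ⟨2 | 2⟩
  {2,5,10}:  v_{2} + v_{5} + v_{10} = 0  so sig = ⟨3 | 0⟩
  {2,5,7}:  v_{2} + v_{5} + v_{7} = v_{6}  so sig = ⟨3 | 1⟩
  {4,5,6,11}:  v_{4} + v_{5} + v_{6} + v_{11} = v_{8}  so sig = ⟨4 | 1⟩
  {5,6,7,11}:  v_{5} + v_{6} + v_{7} + v_{11} = v_{4}  so sig = ⟨4 | 1⟩

Signatures (|P|; sorted positive RHS coefficients), sorted:
[⟨2 | 0⟩, ⟨2 | 0⟩, ⟨2 | 1⟩, ⟨2 | 1⟩, ⟨2 | 1⟩, ⟨2 | 1⟩, ⟨2 | 1⟩, ⟨2 | 1 1⟩, ⟨2 | 1 1 1⟩, ⟨2 | 1 1 1⟩, ⟨2 | 1 1 1⟩, ⟨2 | 1 1 1⟩, ⟨2 | 1 1 1 1⟩, ⟨2 | 1 1 2⟩, ⟨2 | 1 1 2⟩, ⟨2 | 1 1 2⟩, ⟨2 | 1 2⟩, ⟨2 | 1 2 3⟩, ⟨2 | 2⟩, ⟨3 | 0⟩, ⟨3 | 1⟩, ⟨4 | 1⟩, ⟨4 | 1⟩]


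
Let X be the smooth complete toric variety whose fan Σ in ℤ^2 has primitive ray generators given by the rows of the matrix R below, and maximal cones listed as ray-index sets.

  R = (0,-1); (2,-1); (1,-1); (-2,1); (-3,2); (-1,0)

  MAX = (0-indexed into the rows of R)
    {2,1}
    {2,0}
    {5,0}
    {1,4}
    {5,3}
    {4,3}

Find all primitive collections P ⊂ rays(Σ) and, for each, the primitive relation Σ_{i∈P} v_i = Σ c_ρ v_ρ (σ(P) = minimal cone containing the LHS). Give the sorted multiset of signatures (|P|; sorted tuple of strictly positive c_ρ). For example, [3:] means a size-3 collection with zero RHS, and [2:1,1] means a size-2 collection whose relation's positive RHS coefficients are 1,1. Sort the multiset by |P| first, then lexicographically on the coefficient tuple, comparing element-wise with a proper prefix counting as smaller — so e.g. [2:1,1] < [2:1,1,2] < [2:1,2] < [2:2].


Minimal non-faces — 9 found among 6 rays, 6 max cones:

  P={1,3}:  v_{1} + v_{3} = 0 ; sig = [2:]
  P={1,5}:  v_{1} + v_{5} = v_{2} ; sig = [2:1]
  P={2,3}:  v_{2} + v_{3} = v_{5} ; sig = [2:1]
  P={2,4}:  v_{2} + v_{4} = v_{3} ; sig = [2:1]
  P={2,5}:  v_{2} + v_{5} = v_{0} ; sig = [2:1]
  P={0,4}:  v_{0} + v_{4} = v_{3} + v_{5} ; sig = [2:1,1]
  P={0,1}:  v_{0} + v_{1} = 2·v_{2} ; sig = [2:2]
  P={0,3}:  v_{0} + v_{3} = 2·v_{5} ; sig = [2:2]
  P={4,5}:  v_{4} + v_{5} = 2·v_{3} ; sig = [2:2]

Signatures (|P|; sorted positive RHS coefficients), sorted:
    |P|=2: 9 collections, coeffs (), (1), (1), (1), (1), (1,1), (2), (2), (2)


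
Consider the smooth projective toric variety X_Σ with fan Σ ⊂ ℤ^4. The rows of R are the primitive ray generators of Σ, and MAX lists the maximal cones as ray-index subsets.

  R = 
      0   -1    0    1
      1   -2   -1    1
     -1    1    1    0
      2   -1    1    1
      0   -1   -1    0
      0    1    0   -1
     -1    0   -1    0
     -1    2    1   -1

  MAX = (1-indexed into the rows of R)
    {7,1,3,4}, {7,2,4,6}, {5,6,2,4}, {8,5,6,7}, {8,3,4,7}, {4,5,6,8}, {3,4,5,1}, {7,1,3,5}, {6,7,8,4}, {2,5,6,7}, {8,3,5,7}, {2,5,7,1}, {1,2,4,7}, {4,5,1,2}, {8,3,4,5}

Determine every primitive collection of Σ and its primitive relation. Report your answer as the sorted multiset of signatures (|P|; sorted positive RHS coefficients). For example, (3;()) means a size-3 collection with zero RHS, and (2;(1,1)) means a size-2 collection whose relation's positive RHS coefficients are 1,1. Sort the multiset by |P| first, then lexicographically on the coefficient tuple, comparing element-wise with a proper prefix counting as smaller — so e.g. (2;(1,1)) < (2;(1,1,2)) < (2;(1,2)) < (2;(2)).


Minimal non-faces — 6 found among 8 rays, 15 max cones:

  • {1,6}:  v_{1} + v_{6} = 0  ⟹  sig = (2;())
  • {2,8}:  v_{2} + v_{8} = 0  ⟹  sig = (2;())
  • {1,8}:  v_{1} + v_{8} = v_{3}  ⟹  sig = (2;(1))
  • {2,3}:  v_{2} + v_{3} = v_{1}  ⟹  sig = (2;(1))
  • {3,6}:  v_{3} + v_{6} = v_{8}  ⟹  sig = (2;(1))
  • {4,5,7}:  v_{4} + v_{5} + v_{7} = v_{2}  ⟹  sig = (3;(1))

so the primitive-relation signature multiset is
    (2;())
    (2;())
    (2;(1))
    (2;(1))
    (2;(1))
    (3;(1))


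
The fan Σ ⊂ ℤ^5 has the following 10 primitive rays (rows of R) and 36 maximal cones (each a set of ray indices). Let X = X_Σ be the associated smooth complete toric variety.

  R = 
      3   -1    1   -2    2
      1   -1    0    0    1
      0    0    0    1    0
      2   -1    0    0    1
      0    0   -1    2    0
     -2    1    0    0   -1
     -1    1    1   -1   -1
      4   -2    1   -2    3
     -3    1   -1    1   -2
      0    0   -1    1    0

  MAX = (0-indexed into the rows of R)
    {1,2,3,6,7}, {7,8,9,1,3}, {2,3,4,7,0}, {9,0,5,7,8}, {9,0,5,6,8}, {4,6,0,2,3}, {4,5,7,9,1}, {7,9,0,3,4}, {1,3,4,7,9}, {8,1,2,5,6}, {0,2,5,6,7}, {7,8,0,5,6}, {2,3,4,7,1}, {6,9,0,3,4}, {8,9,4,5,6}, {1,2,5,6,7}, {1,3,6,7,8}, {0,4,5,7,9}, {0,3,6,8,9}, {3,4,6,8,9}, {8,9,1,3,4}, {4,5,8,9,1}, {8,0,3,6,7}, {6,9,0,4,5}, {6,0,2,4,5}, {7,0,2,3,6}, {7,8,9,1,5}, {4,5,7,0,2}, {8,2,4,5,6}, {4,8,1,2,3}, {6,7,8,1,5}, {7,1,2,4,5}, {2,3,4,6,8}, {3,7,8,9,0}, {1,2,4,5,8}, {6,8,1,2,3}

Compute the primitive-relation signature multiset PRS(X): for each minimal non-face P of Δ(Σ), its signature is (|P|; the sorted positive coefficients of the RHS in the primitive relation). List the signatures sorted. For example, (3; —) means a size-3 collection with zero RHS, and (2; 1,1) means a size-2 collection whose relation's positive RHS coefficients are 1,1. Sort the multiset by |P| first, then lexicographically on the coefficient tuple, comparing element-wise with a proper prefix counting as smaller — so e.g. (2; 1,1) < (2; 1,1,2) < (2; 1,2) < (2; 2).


11 minimal non-faces of Δ(Σ) (on 10 rays):

  P={3,5}:  v_{3} + v_{5} = 0  →  sig = (2; —)
  P={0,1}:  v_{0} + v_{1} = v_{7}  →  sig = (2; 1)
  P={2,9}:  v_{2} + v_{9} = v_{4}  →  sig = (2; 1)
  P={0,2,8}:  v_{0} + v_{2} + v_{8} = 0  →  sig = (3; —)
  P={1,6,9}:  v_{1} + v_{6} + v_{9} = 0  →  sig = (3; —)
  P={0,4,8}:  v_{0} + v_{4} + v_{8} = v_{9}  →  sig = (3; 1)
  P={1,4,6}:  v_{1} + v_{4} + v_{6} = v_{2}  →  sig = (3; 1)
  P={2,7,8}:  v_{2} + v_{7} + v_{8} = v_{1}  →  sig = (3; 1)
  P={6,7,9}:  v_{6} + v_{7} + v_{9} = v_{0}  →  sig = (3; 1)
  P={4,6,7}:  v_{4} + v_{6} + v_{7} = v_{0} + v_{2}  →  sig = (3; 1,1)
  P={4,7,8}:  v_{4} + v_{7} + v_{8} = v_{1} + v_{9}  →  sig = (3; 1,1)

Hence PRS(X_Σ) =
[(2; —), (2; 1), (2; 1), (3; —), (3; —), (3; 1), (3; 1), (3; 1), (3; 1), (3; 1,1), (3; 1,1)]


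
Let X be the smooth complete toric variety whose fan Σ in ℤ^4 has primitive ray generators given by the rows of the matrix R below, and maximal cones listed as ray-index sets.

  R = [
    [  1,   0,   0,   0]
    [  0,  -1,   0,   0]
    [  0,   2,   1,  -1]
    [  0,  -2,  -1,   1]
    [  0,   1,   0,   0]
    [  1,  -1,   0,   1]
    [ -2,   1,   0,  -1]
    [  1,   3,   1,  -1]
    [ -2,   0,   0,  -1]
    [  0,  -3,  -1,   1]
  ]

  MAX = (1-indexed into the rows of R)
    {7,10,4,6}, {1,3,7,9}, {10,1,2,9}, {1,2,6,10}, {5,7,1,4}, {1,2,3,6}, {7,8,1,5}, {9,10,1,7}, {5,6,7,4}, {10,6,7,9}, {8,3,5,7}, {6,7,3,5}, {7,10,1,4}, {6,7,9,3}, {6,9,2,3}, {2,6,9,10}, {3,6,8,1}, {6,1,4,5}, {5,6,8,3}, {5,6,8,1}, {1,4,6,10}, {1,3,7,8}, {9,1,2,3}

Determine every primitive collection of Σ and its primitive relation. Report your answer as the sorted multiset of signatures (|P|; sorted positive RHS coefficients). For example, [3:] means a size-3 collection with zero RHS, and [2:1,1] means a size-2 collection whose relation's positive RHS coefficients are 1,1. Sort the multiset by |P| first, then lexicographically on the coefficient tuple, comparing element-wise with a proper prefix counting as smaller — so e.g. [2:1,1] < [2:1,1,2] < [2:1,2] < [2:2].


Δ(Σ) — 10 vertices, 16 min non-faces:

  {2,5}:  v_{2} + v_{5} = 0  →  sig = [2:]
  {3,4}:  v_{3} + v_{4} = 0  →  sig = [2:]
  {2,4}:  v_{2} + v_{4} = v_{10}  →  sig = [2:1]
  {2,7}:  v_{2} + v_{7} = v_{9}  →  sig = [2:1]
  {3,10}:  v_{3} + v_{10} = v_{2}  →  sig = [2:1]
  {5,9}:  v_{5} + v_{9} = v_{7}  →  sig = [2:1]
  {5,10}:  v_{5} + v_{10} = v_{4}  →  sig = [2:1]
  {8,10}:  v_{8} + v_{10} = v_{1}  →  sig = [2:1]
  {2,8}:  v_{2} + v_{8} = v_{1} + v_{3}  →  sig = [2:1,1]
  {4,8}:  v_{4} + v_{8} = v_{1} + v_{5}  →  sig = [2:1,1]
  {4,9}:  v_{4} + v_{9} = v_{7} + v_{10}  →  sig = [2:1,1]
  {8,9}:  v_{8} + v_{9} = v_{1} + v_{3} + v_{7}  →  sig = [2:1,1,1]
  {1,6,7}:  v_{1} + v_{6} + v_{7} = 0  →  sig = [3:]
  {1,3,5}:  v_{1} + v_{3} + v_{5} = v_{8}  →  sig = [3:1]
  {1,6,9}:  v_{1} + v_{6} + v_{9} = v_{2}  →  sig = [3:1]
  {6,7,8}:  v_{6} + v_{7} + v_{8} = v_{3} + v_{5}  →  sig = [3:1,1]

Sorted signature multiset PRS(X):
    [2:]
    [2:]
    [2:1]
    [2:1]
    [2:1]
    [2:1]
    [2:1]
    [2:1]
    [2:1,1]
    [2:1,1]
    [2:1,1]
    [2:1,1,1]
    [3:]
    [3:1]
    [3:1]
    [3:1,1]


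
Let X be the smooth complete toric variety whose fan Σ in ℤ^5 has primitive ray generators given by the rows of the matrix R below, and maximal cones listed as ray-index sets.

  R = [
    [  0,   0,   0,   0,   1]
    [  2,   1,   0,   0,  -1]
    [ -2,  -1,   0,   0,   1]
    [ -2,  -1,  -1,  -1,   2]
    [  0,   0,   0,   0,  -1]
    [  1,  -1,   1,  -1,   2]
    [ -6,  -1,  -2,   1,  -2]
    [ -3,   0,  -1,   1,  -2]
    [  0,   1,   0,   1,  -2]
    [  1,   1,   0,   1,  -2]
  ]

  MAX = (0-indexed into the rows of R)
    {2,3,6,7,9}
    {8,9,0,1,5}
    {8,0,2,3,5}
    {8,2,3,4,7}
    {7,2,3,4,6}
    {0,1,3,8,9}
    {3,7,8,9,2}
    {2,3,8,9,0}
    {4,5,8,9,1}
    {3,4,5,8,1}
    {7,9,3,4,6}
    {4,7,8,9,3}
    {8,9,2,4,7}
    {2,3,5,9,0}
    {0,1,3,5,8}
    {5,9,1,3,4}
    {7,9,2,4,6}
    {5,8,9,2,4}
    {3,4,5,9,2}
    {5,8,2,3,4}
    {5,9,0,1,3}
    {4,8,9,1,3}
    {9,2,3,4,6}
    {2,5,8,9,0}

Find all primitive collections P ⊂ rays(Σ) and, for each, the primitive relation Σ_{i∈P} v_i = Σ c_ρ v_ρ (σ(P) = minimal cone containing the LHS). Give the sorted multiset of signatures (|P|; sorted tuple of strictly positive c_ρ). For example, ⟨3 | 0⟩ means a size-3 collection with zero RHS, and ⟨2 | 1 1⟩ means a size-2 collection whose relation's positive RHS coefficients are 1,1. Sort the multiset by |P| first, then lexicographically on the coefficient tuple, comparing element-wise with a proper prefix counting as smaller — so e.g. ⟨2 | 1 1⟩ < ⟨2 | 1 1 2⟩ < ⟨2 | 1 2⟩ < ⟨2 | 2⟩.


Primitive collections (12):

  P={0,4}:  v_{0} + v_{4} = 0 — sig = ⟨2 | 0⟩
  P={1,2}:  v_{1} + v_{2} = 0 — sig = ⟨2 | 0⟩
  P={5,7}:  v_{5} + v_{7} = v_{2} + v_{4} — sig = ⟨2 | 1 1⟩
  P={0,6}:  v_{0} + v_{6} = v_{2} + v_{3} + v_{7} + v_{9} — sig = ⟨2 | 1 1 1 1⟩
  P={0,7}:  v_{0} + v_{7} = v_{2} + v_{3} + v_{8} + v_{9} — sig = ⟨2 | 1 1 1 1⟩
  P={1,6}:  v_{1} + v_{6} = v_{3} + v_{4} + v_{7} + v_{9} — sig = ⟨2 | 1 1 1 1⟩
  P={1,7}:  v_{1} + v_{7} = v_{3} + v_{4} + v_{8} + v_{9} — sig = ⟨2 | 1 1 1 1⟩
  P={5,6}:  v_{5} + v_{6} = 2·v_{2} + v_{3} + 2·v_{4} + v_{9} — sig = ⟨2 | 1 1 2 2⟩
  P={6,8}:  v_{6} + v_{8} = 2·v_{7} — sig = ⟨2 | 2⟩
  P={3,5,8,9}:  v_{3} + v_{5} + v_{8} + v_{9} = 0 — sig = ⟨4 | 0⟩
  P={2,3,4,7,9}:  v_{2} + v_{3} + v_{4} + v_{7} + v_{9} = v_{6} — sig = ⟨5 | 1⟩
  P={2,3,4,8,9}:  v_{2} + v_{3} + v_{4} + v_{8} + v_{9} = v_{7} — sig = ⟨5 | 1⟩

Hence PRS(X_Σ) =
    ⟨2 | 0⟩
    ⟨2 | 0⟩
    ⟨2 | 1 1⟩
    ⟨2 | 1 1 1 1⟩
    ⟨2 | 1 1 1 1⟩
    ⟨2 | 1 1 1 1⟩
    ⟨2 | 1 1 1 1⟩
    ⟨2 | 1 1 2 2⟩
    ⟨2 | 2⟩
    ⟨4 | 0⟩
    ⟨5 | 1⟩
    ⟨5 | 1⟩


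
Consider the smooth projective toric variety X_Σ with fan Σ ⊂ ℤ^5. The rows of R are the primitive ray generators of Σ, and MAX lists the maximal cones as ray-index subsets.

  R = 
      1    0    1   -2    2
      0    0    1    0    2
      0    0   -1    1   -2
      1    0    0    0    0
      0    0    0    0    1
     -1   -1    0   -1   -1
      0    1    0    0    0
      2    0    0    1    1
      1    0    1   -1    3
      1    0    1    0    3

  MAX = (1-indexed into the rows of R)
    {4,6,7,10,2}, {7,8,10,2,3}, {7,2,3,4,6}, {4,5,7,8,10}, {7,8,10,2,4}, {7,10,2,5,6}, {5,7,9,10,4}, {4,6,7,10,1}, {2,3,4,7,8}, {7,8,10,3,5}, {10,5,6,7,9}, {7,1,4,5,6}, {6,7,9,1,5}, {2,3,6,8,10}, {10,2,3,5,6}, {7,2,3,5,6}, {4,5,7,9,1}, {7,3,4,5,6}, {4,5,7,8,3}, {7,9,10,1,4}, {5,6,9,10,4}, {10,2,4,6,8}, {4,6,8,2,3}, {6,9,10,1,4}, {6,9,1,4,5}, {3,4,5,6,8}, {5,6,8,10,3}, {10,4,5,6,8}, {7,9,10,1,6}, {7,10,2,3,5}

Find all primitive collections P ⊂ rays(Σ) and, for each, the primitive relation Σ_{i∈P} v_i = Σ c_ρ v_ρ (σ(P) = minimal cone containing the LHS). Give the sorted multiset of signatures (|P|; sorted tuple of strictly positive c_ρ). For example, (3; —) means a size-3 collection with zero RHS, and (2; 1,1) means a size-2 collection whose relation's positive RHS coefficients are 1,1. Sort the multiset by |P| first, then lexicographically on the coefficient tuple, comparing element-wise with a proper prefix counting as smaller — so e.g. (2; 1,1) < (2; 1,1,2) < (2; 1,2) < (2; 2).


14 collections generate NE(X_Σ); each relation:

  P={3,9}:  v_{3} + v_{9} = v_{4} + v_{5} ; sig = (2; 1,1)
  P={1,3}:  v_{1} + v_{3} = 2·v_{4} + v_{5} + v_{6} + v_{7} ; sig = (2; 1,1,1,2)
  P={2,9}:  v_{2} + v_{9} = v_{6} + v_{7} + 2·v_{10} ; sig = (2; 1,1,2)
  P={8,9}:  v_{8} + v_{9} = 2·v_{4} + v_{5} + v_{10} ; sig = (2; 1,1,2)
  P={1,8}:  v_{1} + v_{8} = 2·v_{4} + v_{9} ; sig = (2; 1,2)
  P={1,2}:  v_{1} + v_{2} = v_{4} + 2·v_{6} + 2·v_{7} + 2·v_{10} ; sig = (2; 1,2,2,2)
  P={2,4,5}:  v_{2} + v_{4} + v_{5} = v_{10} ; sig = (3; 1)
  P={3,4,10}:  v_{3} + v_{4} + v_{10} = v_{8} ; sig = (3; 1)
  P={6,7,8}:  v_{6} + v_{7} + v_{8} = v_{4} ; sig = (3; 1)
  P={2,5,8}:  v_{2} + v_{5} + v_{8} = v_{3} + 2·v_{10} ; sig = (3; 1,2)
  P={1,5,10}:  v_{1} + v_{5} + v_{10} = 2·v_{9} ; sig = (3; 2)
  P={3,6,7,10}:  v_{3} + v_{6} + v_{7} + v_{10} = 0 ; sig = (4; —)
  P={4,6,7,9}:  v_{4} + v_{6} + v_{7} + v_{9} = v_{1} ; sig = (4; 1)
  P={4,5,6,7,10}:  v_{4} + v_{5} + v_{6} + v_{7} + v_{10} = v_{9} ; sig = (5; 1)

Signatures (|P|; sorted positive RHS coefficients), sorted:
    (2; 1,1)
    (2; 1,1,1,2)
    (2; 1,1,2)
    (2; 1,1,2)
    (2; 1,2)
    (2; 1,2,2,2)
    (3; 1)
    (3; 1)
    (3; 1)
    (3; 1,2)
    (3; 2)
    (4; —)
    (4; 1)
    (5; 1)


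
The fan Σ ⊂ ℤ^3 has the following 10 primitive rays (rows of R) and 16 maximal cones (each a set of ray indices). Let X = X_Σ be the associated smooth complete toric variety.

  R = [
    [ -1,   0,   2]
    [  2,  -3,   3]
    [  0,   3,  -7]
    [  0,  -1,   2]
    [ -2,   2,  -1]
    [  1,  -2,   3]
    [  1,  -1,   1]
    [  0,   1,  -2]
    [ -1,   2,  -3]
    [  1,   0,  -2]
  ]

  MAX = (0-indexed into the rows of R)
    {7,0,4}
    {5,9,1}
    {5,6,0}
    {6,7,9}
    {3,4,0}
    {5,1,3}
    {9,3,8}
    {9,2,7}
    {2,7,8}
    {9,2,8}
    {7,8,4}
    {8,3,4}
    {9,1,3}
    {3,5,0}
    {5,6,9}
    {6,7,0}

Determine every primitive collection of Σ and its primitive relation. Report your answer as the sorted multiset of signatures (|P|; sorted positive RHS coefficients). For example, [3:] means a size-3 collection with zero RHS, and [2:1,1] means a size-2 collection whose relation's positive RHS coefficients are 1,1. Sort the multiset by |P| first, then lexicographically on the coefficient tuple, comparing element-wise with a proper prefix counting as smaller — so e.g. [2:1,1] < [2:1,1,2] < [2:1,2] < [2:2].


Minimal non-faces — 23 found among 10 rays, 16 max cones:

  P = {0,9}:  v_{0} + v_{9} = 0  ⇒ sig = [2:]
  P = {3,7}:  v_{3} + v_{7} = 0  ⇒ sig = [2:]
  P = {5,8}:  v_{5} + v_{8} = 0  ⇒ sig = [2:]
  P = {0,8}:  v_{0} + v_{8} = v_{4}  ⇒ sig = [2:1]
  P = {1,4}:  v_{1} + v_{4} = v_{3}  ⇒ sig = [2:1]
  P = {3,6}:  v_{3} + v_{6} = v_{5}  ⇒ sig = [2:1]
  P = {4,5}:  v_{4} + v_{5} = v_{0}  ⇒ sig = [2:1]
  P = {4,9}:  v_{4} + v_{9} = v_{8}  ⇒ sig = [2:1]
  P = {5,7}:  v_{5} + v_{7} = v_{6}  ⇒ sig = [2:1]
  P = {6,8}:  v_{6} + v_{8} = v_{7}  ⇒ sig = [2:1]
  P = {0,1}:  v_{0} + v_{1} = v_{3} + v_{5}  ⇒ sig = [2:1,1]
  P = {0,2}:  v_{0} + v_{2} = v_{7} + v_{8}  ⇒ sig = [2:1,1]
  P = {1,7}:  v_{1} + v_{7} = v_{5} + v_{9}  ⇒ sig = [2:1,1]
  P = {1,8}:  v_{1} + v_{8} = v_{3} + v_{9}  ⇒ sig = [2:1,1]
  P = {2,3}:  v_{2} + v_{3} = v_{8} + v_{9}  ⇒ sig = [2:1,1]
  P = {2,5}:  v_{2} + v_{5} = v_{7} + v_{9}  ⇒ sig = [2:1,1]
  P = {4,6}:  v_{4} + v_{6} = v_{0} + v_{7}  ⇒ sig = [2:1,1]
  P = {1,6}:  v_{1} + v_{6} = 2·v_{5} + v_{9}  ⇒ sig = [2:1,2]
  P = {2,4}:  v_{2} + v_{4} = v_{7} + 2·v_{8}  ⇒ sig = [2:1,2]
  P = {2,6}:  v_{2} + v_{6} = 2·v_{7} + v_{9}  ⇒ sig = [2:1,2]
  P = {1,2}:  v_{1} + v_{2} = 2·v_{9}  ⇒ sig = [2:2]
  P = {3,5,9}:  v_{3} + v_{5} + v_{9} = v_{1}  ⇒ sig = [3:1]
  P = {7,8,9}:  v_{7} + v_{8} + v_{9} = v_{2}  ⇒ sig = [3:1]

Sorted signature multiset PRS(X):
    [2:]
    [2:]
    [2:]
    [2:1]
    [2:1]
    [2:1]
    [2:1]
    [2:1]
    [2:1]
    [2:1]
    [2:1,1]
    [2:1,1]
    [2:1,1]
    [2:1,1]
    [2:1,1]
    [2:1,1]
    [2:1,1]
    [2:1,2]
    [2:1,2]
    [2:1,2]
    [2:2]
    [3:1]
    [3:1]


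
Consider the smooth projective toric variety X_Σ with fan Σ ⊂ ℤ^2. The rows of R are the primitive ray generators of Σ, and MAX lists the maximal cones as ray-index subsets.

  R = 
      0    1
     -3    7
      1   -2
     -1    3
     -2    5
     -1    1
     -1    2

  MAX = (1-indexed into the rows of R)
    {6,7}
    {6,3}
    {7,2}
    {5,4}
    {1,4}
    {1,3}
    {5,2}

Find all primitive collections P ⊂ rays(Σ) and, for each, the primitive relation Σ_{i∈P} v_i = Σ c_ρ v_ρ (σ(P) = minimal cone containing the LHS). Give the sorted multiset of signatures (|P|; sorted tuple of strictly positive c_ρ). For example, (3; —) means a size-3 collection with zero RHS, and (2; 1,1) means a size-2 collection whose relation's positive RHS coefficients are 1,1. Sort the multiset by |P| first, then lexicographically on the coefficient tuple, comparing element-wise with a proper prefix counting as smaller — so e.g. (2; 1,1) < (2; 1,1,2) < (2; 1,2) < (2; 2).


Δ(Σ) — 7 vertices, 14 min non-faces:

  {3,7}:  v_{3} + v_{7} = 0 — sig = (2; —)
  {1,6}:  v_{1} + v_{6} = v_{7} — sig = (2; 1)
  {1,7}:  v_{1} + v_{7} = v_{4} — sig = (2; 1)
  {2,3}:  v_{2} + v_{3} = v_{5} — sig = (2; 1)
  {3,4}:  v_{3} + v_{4} = v_{1} — sig = (2; 1)
  {3,5}:  v_{3} + v_{5} = v_{4} — sig = (2; 1)
  {4,7}:  v_{4} + v_{7} = v_{5} — sig = (2; 1)
  {5,7}:  v_{5} + v_{7} = v_{2} — sig = (2; 1)
  {1,2}:  v_{1} + v_{2} = v_{4} + v_{5} — sig = (2; 1,1)
  {1,5}:  v_{1} + v_{5} = 2·v_{4} — sig = (2; 2)
  {2,4}:  v_{2} + v_{4} = 2·v_{5} — sig = (2; 2)
  {4,6}:  v_{4} + v_{6} = 2·v_{7} — sig = (2; 2)
  {5,6}:  v_{5} + v_{6} = 3·v_{7} — sig = (2; 3)
  {2,6}:  v_{2} + v_{6} = 4·v_{7} — sig = (2; 4)

Hence PRS(X_Σ) =
{ (2; —),  (2; 1) ×7,  (2; 1,1),  (2; 2) ×3,  (2; 3),  (2; 4) }


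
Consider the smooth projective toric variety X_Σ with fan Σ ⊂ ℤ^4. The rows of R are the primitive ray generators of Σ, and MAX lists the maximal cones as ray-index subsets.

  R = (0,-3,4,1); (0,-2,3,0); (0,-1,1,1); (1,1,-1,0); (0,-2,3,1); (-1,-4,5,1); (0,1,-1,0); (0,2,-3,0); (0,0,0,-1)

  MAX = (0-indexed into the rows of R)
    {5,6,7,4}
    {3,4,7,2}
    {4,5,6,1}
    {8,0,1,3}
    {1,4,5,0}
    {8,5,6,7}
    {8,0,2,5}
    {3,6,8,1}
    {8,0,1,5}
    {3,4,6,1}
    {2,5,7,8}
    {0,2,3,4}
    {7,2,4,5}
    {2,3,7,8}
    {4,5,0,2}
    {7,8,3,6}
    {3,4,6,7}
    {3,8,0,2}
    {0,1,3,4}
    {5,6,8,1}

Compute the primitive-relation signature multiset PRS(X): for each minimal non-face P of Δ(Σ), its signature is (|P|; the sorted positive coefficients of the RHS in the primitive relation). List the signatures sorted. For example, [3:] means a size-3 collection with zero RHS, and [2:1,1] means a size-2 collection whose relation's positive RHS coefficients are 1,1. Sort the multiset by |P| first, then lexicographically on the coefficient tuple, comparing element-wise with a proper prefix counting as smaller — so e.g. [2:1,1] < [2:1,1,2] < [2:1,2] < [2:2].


Σ has 7 primitive collections:

  P = {1,7}:  v_{1} + v_{7} = 0  ⟹  sig = [2:]
  P = {0,6}:  v_{0} + v_{6} = v_{4}  ⟹  sig = [2:1]
  P = {0,7}:  v_{0} + v_{7} = v_{2}  ⟹  sig = [2:1]
  P = {1,2}:  v_{1} + v_{2} = v_{0}  ⟹  sig = [2:1]
  P = {3,5}:  v_{3} + v_{5} = v_{0}  ⟹  sig = [2:1]
  P = {4,8}:  v_{4} + v_{8} = v_{1}  ⟹  sig = [2:1]
  P = {2,6}:  v_{2} + v_{6} = v_{4} + v_{7}  ⟹  sig = [2:1,1]

so the primitive-relation signature multiset is
    |P|=2: 7 collections, coeffs (), (1), (1), (1), (1), (1), (1,1)


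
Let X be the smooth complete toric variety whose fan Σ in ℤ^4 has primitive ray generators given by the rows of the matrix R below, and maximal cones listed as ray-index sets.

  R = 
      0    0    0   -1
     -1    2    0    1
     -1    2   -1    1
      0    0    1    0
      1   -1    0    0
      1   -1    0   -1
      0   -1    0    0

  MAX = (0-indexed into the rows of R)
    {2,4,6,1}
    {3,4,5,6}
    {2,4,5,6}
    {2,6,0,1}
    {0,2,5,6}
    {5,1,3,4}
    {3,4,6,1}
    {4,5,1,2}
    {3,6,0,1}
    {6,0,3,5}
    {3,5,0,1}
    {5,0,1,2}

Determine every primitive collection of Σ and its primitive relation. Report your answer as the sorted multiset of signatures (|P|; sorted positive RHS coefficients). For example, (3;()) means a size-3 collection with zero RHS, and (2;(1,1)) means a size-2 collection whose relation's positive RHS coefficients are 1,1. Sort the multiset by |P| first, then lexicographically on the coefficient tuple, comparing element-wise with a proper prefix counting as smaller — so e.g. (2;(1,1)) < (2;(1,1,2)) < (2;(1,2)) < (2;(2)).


Σ has 3 primitive collections:

  • {0,4}:  v_{0} + v_{4} = v_{5} — sig = (2;(1))
  • {2,3}:  v_{2} + v_{3} = v_{1} — sig = (2;(1))
  • {1,5,6}:  v_{1} + v_{5} + v_{6} = 0 — sig = (3;())

Sorted signature multiset PRS(X):
{ (2;(1)) ×2,  (3;()) }


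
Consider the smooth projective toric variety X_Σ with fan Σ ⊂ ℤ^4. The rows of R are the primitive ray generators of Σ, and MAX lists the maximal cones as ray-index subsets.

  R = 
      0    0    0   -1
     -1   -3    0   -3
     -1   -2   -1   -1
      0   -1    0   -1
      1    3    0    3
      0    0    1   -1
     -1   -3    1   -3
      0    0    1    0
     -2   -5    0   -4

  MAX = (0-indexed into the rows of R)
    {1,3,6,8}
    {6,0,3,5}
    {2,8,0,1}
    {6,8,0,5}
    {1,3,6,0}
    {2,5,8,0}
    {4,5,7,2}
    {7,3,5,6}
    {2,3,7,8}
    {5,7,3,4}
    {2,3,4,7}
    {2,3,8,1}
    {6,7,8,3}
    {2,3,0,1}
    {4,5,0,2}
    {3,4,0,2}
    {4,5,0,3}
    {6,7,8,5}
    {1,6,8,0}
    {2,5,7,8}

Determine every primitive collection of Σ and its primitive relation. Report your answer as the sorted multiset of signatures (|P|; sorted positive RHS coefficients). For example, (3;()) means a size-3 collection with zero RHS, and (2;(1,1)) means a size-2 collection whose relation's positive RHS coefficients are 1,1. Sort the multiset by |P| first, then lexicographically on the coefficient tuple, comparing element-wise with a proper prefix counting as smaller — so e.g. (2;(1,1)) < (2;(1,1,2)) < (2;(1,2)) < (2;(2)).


|primitive collections| = 10. Relations:

  {1,4}:  v_{1} + v_{4} = 0  →  sig = (2;())
  {0,7}:  v_{0} + v_{7} = v_{5}  →  sig = (2;(1))
  {1,7}:  v_{1} + v_{7} = v_{6}  →  sig = (2;(1))
  {2,6}:  v_{2} + v_{6} = v_{8}  →  sig = (2;(1))
  {4,6}:  v_{4} + v_{6} = v_{7}  →  sig = (2;(1))
  {1,5}:  v_{1} + v_{5} = v_{0} + v_{6}  →  sig = (2;(1,1))
  {4,8}:  v_{4} + v_{8} = v_{2} + v_{7}  →  sig = (2;(1,1))
  {2,3,5}:  v_{2} + v_{3} + v_{5} = v_{1}  →  sig = (3;(1))
  {3,5,8}:  v_{3} + v_{5} + v_{8} = v_{1} + v_{6}  →  sig = (3;(1,1))
  {0,3,8}:  v_{0} + v_{3} + v_{8} = 2·v_{1}  →  sig = (3;(2))

so the primitive-relation signature multiset is
    |P|=2: 7 collections, coeffs (), (1), (1), (1), (1), (1,1), (1,1)
    |P|=3: 3 collections, coeffs (1), (1,1), (2)


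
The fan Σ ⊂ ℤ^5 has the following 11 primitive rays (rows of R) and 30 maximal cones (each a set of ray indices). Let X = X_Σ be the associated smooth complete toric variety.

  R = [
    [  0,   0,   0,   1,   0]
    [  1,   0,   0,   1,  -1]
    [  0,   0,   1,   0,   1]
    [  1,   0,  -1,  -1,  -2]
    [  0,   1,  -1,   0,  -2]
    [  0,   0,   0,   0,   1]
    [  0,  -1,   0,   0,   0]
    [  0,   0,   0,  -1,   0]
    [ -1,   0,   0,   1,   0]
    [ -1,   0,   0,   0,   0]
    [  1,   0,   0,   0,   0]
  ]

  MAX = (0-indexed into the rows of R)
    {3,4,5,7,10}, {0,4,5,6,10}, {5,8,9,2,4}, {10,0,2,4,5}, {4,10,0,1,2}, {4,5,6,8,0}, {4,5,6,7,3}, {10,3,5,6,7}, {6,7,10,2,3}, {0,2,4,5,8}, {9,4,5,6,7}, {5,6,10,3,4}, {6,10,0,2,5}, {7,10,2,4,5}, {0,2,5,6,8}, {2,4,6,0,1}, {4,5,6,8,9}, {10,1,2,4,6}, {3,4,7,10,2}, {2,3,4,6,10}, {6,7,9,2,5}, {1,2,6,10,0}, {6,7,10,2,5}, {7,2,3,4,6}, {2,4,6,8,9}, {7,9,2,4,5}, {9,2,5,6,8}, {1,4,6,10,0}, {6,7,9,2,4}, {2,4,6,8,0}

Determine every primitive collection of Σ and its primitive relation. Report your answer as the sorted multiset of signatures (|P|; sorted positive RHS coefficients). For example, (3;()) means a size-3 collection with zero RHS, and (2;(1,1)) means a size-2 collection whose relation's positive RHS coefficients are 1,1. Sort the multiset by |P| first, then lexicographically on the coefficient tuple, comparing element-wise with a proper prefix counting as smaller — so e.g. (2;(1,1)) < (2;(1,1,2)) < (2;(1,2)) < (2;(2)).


|primitive collections| = 17. Relations:

  P={0,7}:  v_{0} + v_{7} = 0  ⟹  sig = (2;())
  P={9,10}:  v_{9} + v_{10} = 0  ⟹  sig = (2;())
  P={0,9}:  v_{0} + v_{9} = v_{8}  ⟹  sig = (2;(1))
  P={7,8}:  v_{7} + v_{8} = v_{9}  ⟹  sig = (2;(1))
  P={8,10}:  v_{8} + v_{10} = v_{0}  ⟹  sig = (2;(1))
  P={1,5}:  v_{1} + v_{5} = v_{0} + v_{10}  ⟹  sig = (2;(1,1))
  P={3,8}:  v_{3} + v_{8} = v_{4} + v_{6}  ⟹  sig = (2;(1,1))
  P={0,3}:  v_{0} + v_{3} = v_{4} + v_{6} + v_{10}  ⟹  sig = (2;(1,1,1))
  P={3,9}:  v_{3} + v_{9} = v_{4} + v_{6} + v_{7}  ⟹  sig = (2;(1,1,1))
  P={1,7}:  v_{1} + v_{7} = v_{2} + v_{4} + v_{6} + v_{10}  ⟹  sig = (2;(1,1,1,1))
  P={1,9}:  v_{1} + v_{9} = v_{0} + v_{2} + v_{4} + v_{6}  ⟹  sig = (2;(1,1,1,1))
  P={1,8}:  v_{1} + v_{8} = 2·v_{0} + v_{2} + v_{4} + v_{6}  ⟹  sig = (2;(1,1,1,2))
  P={1,3}:  v_{1} + v_{3} = v_{2} + 2·v_{4} + 2·v_{6} + 2·v_{10}  ⟹  sig = (2;(1,2,2,2))
  P={2,3,5}:  v_{2} + v_{3} + v_{5} = v_{7} + v_{10}  ⟹  sig = (3;(1,1))
  P={2,4,5,6}:  v_{2} + v_{4} + v_{5} + v_{6} = 0  ⟹  sig = (4;())
  P={4,6,7,10}:  v_{4} + v_{6} + v_{7} + v_{10} = v_{3}  ⟹  sig = (4;(1))
  P={0,2,4,6,10}:  v_{0} + v_{2} + v_{4} + v_{6} + v_{10} = v_{1}  ⟹  sig = (5;(1))

so the primitive-relation signature multiset is
{ (2;()) ×2,  (2;(1)) ×3,  (2;(1,1)) ×2,  (2;(1,1,1)) ×2,  (2;(1,1,1,1)) ×2,  (2;(1,1,1,2)),  (2;(1,2,2,2)),  (3;(1,1)),  (4;()),  (4;(1)),  (5;(1)) }


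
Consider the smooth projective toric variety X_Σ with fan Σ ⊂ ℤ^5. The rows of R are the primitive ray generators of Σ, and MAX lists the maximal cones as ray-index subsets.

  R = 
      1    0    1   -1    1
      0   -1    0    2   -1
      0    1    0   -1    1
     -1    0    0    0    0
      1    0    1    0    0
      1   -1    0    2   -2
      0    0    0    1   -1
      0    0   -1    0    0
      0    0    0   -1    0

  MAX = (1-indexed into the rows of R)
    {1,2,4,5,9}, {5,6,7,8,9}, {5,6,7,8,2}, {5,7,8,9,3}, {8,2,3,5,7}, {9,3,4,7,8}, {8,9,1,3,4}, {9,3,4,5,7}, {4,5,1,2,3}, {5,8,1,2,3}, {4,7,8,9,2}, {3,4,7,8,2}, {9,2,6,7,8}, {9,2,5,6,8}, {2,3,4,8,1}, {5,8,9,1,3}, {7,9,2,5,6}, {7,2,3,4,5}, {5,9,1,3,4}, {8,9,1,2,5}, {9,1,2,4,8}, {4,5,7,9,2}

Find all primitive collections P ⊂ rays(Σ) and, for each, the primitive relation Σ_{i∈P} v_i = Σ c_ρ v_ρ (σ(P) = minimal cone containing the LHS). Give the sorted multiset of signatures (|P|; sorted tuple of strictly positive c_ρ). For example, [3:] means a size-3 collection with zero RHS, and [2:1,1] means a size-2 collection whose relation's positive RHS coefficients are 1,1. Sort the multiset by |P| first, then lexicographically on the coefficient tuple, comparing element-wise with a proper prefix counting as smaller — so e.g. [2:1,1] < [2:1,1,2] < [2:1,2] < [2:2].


7 collections generate NE(X_Σ); each relation:

  • {1,7}:  v_{1} + v_{7} = v_{5} ; sig = [2:1]
  • {3,6}:  v_{3} + v_{6} = v_{5} + v_{7} + v_{8} ; sig = [2:1,1,1]
  • {4,6}:  v_{4} + v_{6} = v_{2} + v_{7} + v_{9} ; sig = [2:1,1,1]
  • {1,6}:  v_{1} + v_{6} = v_{2} + 2·v_{5} + v_{8} + v_{9} ; sig = [2:1,1,1,2]
  • {2,3,9}:  v_{2} + v_{3} + v_{9} = 0 ; sig = [3:]
  • {4,5,8}:  v_{4} + v_{5} + v_{8} = 0 ; sig = [3:]
  • {2,5,7,8,9}:  v_{2} + v_{5} + v_{7} + v_{8} + v_{9} = v_{6} ; sig = [5:1]

Sorted signature multiset PRS(X):
{ [2:1],  [2:1,1,1] ×2,  [2:1,1,1,2],  [3:] ×2,  [5:1] }


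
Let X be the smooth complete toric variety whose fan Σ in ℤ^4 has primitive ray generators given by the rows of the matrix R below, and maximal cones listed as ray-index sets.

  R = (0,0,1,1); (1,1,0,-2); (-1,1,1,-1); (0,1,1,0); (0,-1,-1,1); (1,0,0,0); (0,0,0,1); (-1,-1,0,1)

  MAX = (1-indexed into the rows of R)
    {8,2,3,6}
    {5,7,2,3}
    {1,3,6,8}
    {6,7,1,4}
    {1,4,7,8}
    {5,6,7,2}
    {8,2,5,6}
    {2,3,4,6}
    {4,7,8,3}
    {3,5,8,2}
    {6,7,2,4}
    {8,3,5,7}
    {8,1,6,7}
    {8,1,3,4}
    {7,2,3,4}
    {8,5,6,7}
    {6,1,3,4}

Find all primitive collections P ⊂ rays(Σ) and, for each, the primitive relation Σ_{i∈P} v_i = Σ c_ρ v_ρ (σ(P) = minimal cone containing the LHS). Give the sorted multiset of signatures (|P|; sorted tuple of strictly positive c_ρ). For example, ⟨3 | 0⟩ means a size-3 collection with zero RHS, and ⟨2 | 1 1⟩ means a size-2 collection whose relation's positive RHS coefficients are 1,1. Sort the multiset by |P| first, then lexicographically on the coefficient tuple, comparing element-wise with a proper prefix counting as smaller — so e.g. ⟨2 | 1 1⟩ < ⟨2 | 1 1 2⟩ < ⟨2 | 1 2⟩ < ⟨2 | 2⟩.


Δ(Σ) — 8 vertices, 9 min non-faces:

  {4,5}:  v_{4} + v_{5} = v_{7} — sig = ⟨2 | 1⟩
  {1,5}:  v_{1} + v_{5} = v_{6} + v_{7} + v_{8} — sig = ⟨2 | 1 1 1⟩
  {1,2}:  v_{1} + v_{2} = v_{3} + 2·v_{6} — sig = ⟨2 | 1 2⟩
  {2,7,8}:  v_{2} + v_{7} + v_{8} = 0 — sig = ⟨3 | 0⟩
  {3,5,6}:  v_{3} + v_{5} + v_{6} = 0 — sig = ⟨3 | 0⟩
  {3,6,7}:  v_{3} + v_{6} + v_{7} = v_{4} — sig = ⟨3 | 1⟩
  {4,6,8}:  v_{4} + v_{6} + v_{8} = v_{1} — sig = ⟨3 | 1⟩
  {2,4,8}:  v_{2} + v_{4} + v_{8} = v_{3} + v_{6} — sig = ⟨3 | 1 1⟩
  {1,3,7}:  v_{1} + v_{3} + v_{7} = 2·v_{4} + v_{8} — sig = ⟨3 | 1 2⟩

Signatures (|P|; sorted positive RHS coefficients), sorted:
{ ⟨2 | 1⟩,  ⟨2 | 1 1 1⟩,  ⟨2 | 1 2⟩,  ⟨3 | 0⟩ ×2,  ⟨3 | 1⟩ ×2,  ⟨3 | 1 1⟩,  ⟨3 | 1 2⟩ }


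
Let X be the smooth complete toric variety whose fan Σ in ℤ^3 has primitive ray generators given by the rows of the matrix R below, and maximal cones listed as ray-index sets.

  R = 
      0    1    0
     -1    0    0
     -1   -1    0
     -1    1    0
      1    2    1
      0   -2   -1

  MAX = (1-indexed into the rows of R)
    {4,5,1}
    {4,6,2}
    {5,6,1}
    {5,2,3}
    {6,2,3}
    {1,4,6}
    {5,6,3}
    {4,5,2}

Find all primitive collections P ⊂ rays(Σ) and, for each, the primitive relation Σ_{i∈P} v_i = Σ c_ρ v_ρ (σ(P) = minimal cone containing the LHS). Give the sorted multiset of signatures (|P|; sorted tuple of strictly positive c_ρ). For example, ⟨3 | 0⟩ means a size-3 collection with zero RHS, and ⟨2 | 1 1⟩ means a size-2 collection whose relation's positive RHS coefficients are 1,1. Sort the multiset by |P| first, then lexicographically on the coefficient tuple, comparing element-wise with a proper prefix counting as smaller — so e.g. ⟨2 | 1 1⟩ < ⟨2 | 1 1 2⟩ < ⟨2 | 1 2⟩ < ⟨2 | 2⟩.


5 minimal non-faces of Δ(Σ) (on 6 rays):

  P={1,2}:  v_{1} + v_{2} = v_{4}  ⇒ sig = ⟨2 | 1⟩
  P={1,3}:  v_{1} + v_{3} = v_{2}  ⇒ sig = ⟨2 | 1⟩
  P={3,4}:  v_{3} + v_{4} = 2·v_{2}  ⇒ sig = ⟨2 | 2⟩
  P={2,5,6}:  v_{2} + v_{5} + v_{6} = 0  ⇒ sig = ⟨3 | 0⟩
  P={4,5,6}:  v_{4} + v_{5} + v_{6} = v_{1}  ⇒ sig = ⟨3 | 1⟩

Signatures (|P|; sorted positive RHS coefficients), sorted:
{ ⟨2 | 1⟩ ×2,  ⟨2 | 2⟩,  ⟨3 | 0⟩,  ⟨3 | 1⟩ }


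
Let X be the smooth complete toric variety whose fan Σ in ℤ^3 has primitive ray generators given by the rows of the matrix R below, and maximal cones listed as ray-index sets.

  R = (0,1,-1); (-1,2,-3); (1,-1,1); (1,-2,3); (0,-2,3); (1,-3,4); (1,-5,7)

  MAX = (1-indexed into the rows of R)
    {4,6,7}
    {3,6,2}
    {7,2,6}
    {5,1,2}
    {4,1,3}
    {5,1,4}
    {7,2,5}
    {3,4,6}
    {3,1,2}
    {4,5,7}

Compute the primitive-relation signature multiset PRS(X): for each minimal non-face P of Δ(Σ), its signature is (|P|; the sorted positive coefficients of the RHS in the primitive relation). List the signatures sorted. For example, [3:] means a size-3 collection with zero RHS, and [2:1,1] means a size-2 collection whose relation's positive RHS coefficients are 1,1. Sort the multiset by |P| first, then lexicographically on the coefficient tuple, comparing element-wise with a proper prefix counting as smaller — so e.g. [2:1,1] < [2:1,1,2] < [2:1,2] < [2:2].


Σ has 6 primitive collections:

  {2,4}:  v_{2} + v_{4} = 0  ⟹  sig = [2:]
  {1,6}:  v_{1} + v_{6} = v_{4}  ⟹  sig = [2:1]
  {3,5}:  v_{3} + v_{5} = v_{6}  ⟹  sig = [2:1]
  {5,6}:  v_{5} + v_{6} = v_{7}  ⟹  sig = [2:1]
  {1,7}:  v_{1} + v_{7} = v_{4} + v_{5}  ⟹  sig = [2:1,1]
  {3,7}:  v_{3} + v_{7} = 2·v_{6}  ⟹  sig = [2:2]

so the primitive-relation signature multiset is
    [2:]
    [2:1]
    [2:1]
    [2:1]
    [2:1,1]
    [2:2]


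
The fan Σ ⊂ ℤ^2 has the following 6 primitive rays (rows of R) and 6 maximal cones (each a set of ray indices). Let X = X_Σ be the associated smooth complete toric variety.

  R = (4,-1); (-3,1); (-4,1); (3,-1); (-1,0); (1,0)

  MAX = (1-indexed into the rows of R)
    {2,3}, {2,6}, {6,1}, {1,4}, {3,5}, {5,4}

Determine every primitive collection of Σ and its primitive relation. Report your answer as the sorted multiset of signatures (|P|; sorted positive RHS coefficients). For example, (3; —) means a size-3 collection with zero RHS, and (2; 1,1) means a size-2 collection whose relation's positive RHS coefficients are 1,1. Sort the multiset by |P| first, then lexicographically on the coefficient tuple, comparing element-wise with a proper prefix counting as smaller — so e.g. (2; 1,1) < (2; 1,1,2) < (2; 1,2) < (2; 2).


9 collections generate NE(X_Σ); each relation:

  P={1,3}:  v_{1} + v_{3} = 0  ⟹  sig = (2; —)
  P={2,4}:  v_{2} + v_{4} = 0  ⟹  sig = (2; —)
  P={5,6}:  v_{5} + v_{6} = 0  ⟹  sig = (2; —)
  P={1,2}:  v_{1} + v_{2} = v_{6}  ⟹  sig = (2; 1)
  P={1,5}:  v_{1} + v_{5} = v_{4}  ⟹  sig = (2; 1)
  P={2,5}:  v_{2} + v_{5} = v_{3}  ⟹  sig = (2; 1)
  P={3,4}:  v_{3} + v_{4} = v_{5}  ⟹  sig = (2; 1)
  P={3,6}:  v_{3} + v_{6} = v_{2}  ⟹  sig = (2; 1)
  P={4,6}:  v_{4} + v_{6} = v_{1}  ⟹  sig = (2; 1)

Signatures (|P|; sorted positive RHS coefficients), sorted:
    (2; —)
    (2; —)
    (2; —)
    (2; 1)
    (2; 1)
    (2; 1)
    (2; 1)
    (2; 1)
    (2; 1)


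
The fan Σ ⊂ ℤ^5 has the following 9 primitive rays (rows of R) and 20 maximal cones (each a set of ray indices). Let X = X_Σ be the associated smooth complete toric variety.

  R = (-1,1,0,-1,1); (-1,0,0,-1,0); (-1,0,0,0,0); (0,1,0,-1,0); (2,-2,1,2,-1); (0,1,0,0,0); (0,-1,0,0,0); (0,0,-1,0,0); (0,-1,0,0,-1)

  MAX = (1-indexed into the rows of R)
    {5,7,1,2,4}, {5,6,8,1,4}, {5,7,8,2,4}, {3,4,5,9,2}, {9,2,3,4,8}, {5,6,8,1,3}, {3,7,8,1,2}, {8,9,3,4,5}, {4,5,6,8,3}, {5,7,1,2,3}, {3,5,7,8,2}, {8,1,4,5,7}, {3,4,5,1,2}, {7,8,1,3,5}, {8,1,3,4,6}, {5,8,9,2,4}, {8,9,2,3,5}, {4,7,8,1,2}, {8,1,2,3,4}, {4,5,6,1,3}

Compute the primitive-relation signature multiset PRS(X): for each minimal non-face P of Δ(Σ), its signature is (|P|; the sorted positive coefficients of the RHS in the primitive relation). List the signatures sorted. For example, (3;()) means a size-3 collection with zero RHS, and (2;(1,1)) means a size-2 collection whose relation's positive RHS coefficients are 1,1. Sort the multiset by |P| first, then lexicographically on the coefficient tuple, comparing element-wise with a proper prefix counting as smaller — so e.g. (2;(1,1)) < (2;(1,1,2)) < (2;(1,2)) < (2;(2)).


Minimal non-faces — 9 found among 9 rays, 20 max cones:

  P = {6,7}:  v_{6} + v_{7} = 0  ⇒ sig = (2;())
  P = {1,9}:  v_{1} + v_{9} = v_{2}  ⇒ sig = (2;(1))
  P = {2,6}:  v_{2} + v_{6} = v_{3} + v_{4}  ⇒ sig = (2;(1,1))
  P = {7,9}:  v_{7} + v_{9} = 2·v_{2} + v_{5} + v_{8}  ⇒ sig = (2;(1,1,2))
  P = {6,9}:  v_{6} + v_{9} = 2·v_{3} + 2·v_{4} + v_{5} + v_{8}  ⇒ sig = (2;(1,1,2,2))
  P = {3,4,7}:  v_{3} + v_{4} + v_{7} = v_{2}  ⇒ sig = (3;(1))
  P = {1,2,5,8}:  v_{1} + v_{2} + v_{5} + v_{8} = v_{7}  ⇒ sig = (4;(1))
  P = {1,3,4,5,8}:  v_{1} + v_{3} + v_{4} + v_{5} + v_{8} = 0  ⇒ sig = (5;())
  P = {2,3,4,5,8}:  v_{2} + v_{3} + v_{4} + v_{5} + v_{8} = v_{9}  ⇒ sig = (5;(1))

Sorted signature multiset PRS(X):
    (2;())
    (2;(1))
    (2;(1,1))
    (2;(1,1,2))
    (2;(1,1,2,2))
    (3;(1))
    (4;(1))
    (5;())
    (5;(1))


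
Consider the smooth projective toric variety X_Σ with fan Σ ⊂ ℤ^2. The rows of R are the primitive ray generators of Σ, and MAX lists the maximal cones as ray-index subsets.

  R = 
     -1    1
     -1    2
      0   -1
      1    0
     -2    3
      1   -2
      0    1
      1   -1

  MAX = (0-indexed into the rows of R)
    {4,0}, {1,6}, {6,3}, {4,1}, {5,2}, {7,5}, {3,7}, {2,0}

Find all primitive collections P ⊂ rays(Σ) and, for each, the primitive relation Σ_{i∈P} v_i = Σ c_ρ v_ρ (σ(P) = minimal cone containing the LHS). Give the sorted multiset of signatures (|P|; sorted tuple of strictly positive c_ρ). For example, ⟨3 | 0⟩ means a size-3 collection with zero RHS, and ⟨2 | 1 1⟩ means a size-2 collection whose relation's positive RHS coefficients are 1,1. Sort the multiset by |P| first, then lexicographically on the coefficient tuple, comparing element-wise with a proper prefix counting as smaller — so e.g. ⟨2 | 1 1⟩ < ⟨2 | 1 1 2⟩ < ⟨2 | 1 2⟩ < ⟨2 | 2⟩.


20 minimal non-faces of Δ(Σ) (on 8 rays):

  P={0,7}:  v_{0} + v_{7} = 0  →  sig = ⟨2 | 0⟩
  P={1,5}:  v_{1} + v_{5} = 0  →  sig = ⟨2 | 0⟩
  P={2,6}:  v_{2} + v_{6} = 0  →  sig = ⟨2 | 0⟩
  P={0,1}:  v_{0} + v_{1} = v_{4}  →  sig = ⟨2 | 1⟩
  P={0,3}:  v_{0} + v_{3} = v_{6}  →  sig = ⟨2 | 1⟩
  P={0,5}:  v_{0} + v_{5} = v_{2}  →  sig = ⟨2 | 1⟩
  P={0,6}:  v_{0} + v_{6} = v_{1}  →  sig = ⟨2 | 1⟩
  P={1,2}:  v_{1} + v_{2} = v_{0}  →  sig = ⟨2 | 1⟩
  P={1,7}:  v_{1} + v_{7} = v_{6}  →  sig = ⟨2 | 1⟩
  P={2,3}:  v_{2} + v_{3} = v_{7}  →  sig = ⟨2 | 1⟩
  P={2,7}:  v_{2} + v_{7} = v_{5}  →  sig = ⟨2 | 1⟩
  P={4,5}:  v_{4} + v_{5} = v_{0}  →  sig = ⟨2 | 1⟩
  P={4,7}:  v_{4} + v_{7} = v_{1}  →  sig = ⟨2 | 1⟩
  P={5,6}:  v_{5} + v_{6} = v_{7}  →  sig = ⟨2 | 1⟩
  P={6,7}:  v_{6} + v_{7} = v_{3}  →  sig = ⟨2 | 1⟩
  P={3,4}:  v_{3} + v_{4} = v_{1} + v_{6}  →  sig = ⟨2 | 1 1⟩
  P={1,3}:  v_{1} + v_{3} = 2·v_{6}  →  sig = ⟨2 | 2⟩
  P={2,4}:  v_{2} + v_{4} = 2·v_{0}  →  sig = ⟨2 | 2⟩
  P={3,5}:  v_{3} + v_{5} = 2·v_{7}  →  sig = ⟨2 | 2⟩
  P={4,6}:  v_{4} + v_{6} = 2·v_{1}  →  sig = ⟨2 | 2⟩

so the primitive-relation signature multiset is
[⟨2 | 0⟩, ⟨2 | 0⟩, ⟨2 | 0⟩, ⟨2 | 1⟩, ⟨2 | 1⟩, ⟨2 | 1⟩, ⟨2 | 1⟩, ⟨2 | 1⟩, ⟨2 | 1⟩, ⟨2 | 1⟩, ⟨2 | 1⟩, ⟨2 | 1⟩, ⟨2 | 1⟩, ⟨2 | 1⟩, ⟨2 | 1⟩, ⟨2 | 1 1⟩, ⟨2 | 2⟩, ⟨2 | 2⟩, ⟨2 | 2⟩, ⟨2 | 2⟩]
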